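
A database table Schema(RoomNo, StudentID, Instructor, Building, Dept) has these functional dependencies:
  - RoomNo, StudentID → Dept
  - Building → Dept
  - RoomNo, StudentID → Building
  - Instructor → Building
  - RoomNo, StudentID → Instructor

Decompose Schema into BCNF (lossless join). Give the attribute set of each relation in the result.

{Building, Dept}; {Building, Instructor}; {Instructor, RoomNo, StudentID}

Candidate key of the original relation: {RoomNo, StudentID}.
{Building, Dept, Instructor, RoomNo, StudentID}: {Building} determines {Building, Dept} here but is not a superkey — split on Building → Dept, giving {Building, Dept} and {Building, Instructor, RoomNo, StudentID}.
{Building, Dept} has no BCNF violation.
{Building, Instructor, RoomNo, StudentID}: {Instructor} determines {Building, Instructor} here but is not a superkey — split on Instructor → Building, giving {Building, Instructor} and {Instructor, RoomNo, StudentID}.
{Building, Instructor} has no BCNF violation.
{Instructor, RoomNo, StudentID} has no BCNF violation.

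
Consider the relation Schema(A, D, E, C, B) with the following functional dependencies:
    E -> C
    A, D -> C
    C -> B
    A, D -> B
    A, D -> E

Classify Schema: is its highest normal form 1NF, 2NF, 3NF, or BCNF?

2NF

Candidate key: {A, D}. Prime attributes: {A, D}.
For E -> C we have {E}⁺ = {B, C, E}; {E} is not a superkey, so BCNF fails.
Because {C} is non-prime and the left side of E -> C is not a superkey, the relation is not in 3NF.
No non-prime attribute depends on a proper subset of any candidate key, so 2NF holds.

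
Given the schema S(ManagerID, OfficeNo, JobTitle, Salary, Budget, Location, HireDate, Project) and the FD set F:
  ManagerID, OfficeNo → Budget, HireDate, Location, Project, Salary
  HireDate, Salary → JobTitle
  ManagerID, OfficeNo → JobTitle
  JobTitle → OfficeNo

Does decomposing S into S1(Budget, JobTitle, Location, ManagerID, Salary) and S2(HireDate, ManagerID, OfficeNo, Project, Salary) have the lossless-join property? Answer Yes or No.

Common attributes: {ManagerID, Salary}; their closure is {ManagerID, Salary}.
The closure covers neither S1 nor S2 entirely; the join is not lossless.

No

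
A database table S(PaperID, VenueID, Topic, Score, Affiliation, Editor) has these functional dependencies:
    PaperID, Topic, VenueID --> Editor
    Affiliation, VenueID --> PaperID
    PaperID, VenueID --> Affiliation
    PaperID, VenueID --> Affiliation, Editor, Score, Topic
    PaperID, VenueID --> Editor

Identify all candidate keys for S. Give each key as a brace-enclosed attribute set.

{Affiliation, VenueID}, {PaperID, VenueID}

Attributes never on any right-hand side: {VenueID} — every candidate key must contain it.
Closure of {Affiliation, VenueID} is {Affiliation, Editor, PaperID, Score, Topic, VenueID}, the whole schema; {Affiliation, VenueID} is a candidate key.
Closure of {PaperID, VenueID} is {Affiliation, Editor, PaperID, Score, Topic, VenueID}, the whole schema; {PaperID, VenueID} is a candidate key.
No proper subset of any of these is a key, and no other minimal superkey exists.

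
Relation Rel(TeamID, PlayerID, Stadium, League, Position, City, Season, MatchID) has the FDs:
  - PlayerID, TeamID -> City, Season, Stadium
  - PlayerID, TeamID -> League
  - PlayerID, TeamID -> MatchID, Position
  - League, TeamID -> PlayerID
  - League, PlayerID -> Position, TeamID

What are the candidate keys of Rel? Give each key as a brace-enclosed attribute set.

{League, PlayerID}, {League, TeamID}, {PlayerID, TeamID}

{League, PlayerID}⁺ = {City, League, MatchID, PlayerID, Position, Season, Stadium, TeamID}, which is every attribute, so {League, PlayerID} is a candidate key.
{League, TeamID}⁺ = {City, League, MatchID, PlayerID, Position, Season, Stadium, TeamID}, which is every attribute, so {League, TeamID} is a candidate key.
{PlayerID, TeamID}⁺ = {City, League, MatchID, PlayerID, Position, Season, Stadium, TeamID}, which is every attribute, so {PlayerID, TeamID} is a candidate key.
Any other superkey properly contains one of these, so there are no further candidate keys.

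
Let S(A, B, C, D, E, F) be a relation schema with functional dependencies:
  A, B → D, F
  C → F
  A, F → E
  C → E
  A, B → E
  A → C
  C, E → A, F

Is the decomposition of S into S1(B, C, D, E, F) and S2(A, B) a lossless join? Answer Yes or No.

No

The shared attributes are {B} and {B}⁺ = {B}.
The closure covers neither S1 nor S2 entirely; the join is not lossless.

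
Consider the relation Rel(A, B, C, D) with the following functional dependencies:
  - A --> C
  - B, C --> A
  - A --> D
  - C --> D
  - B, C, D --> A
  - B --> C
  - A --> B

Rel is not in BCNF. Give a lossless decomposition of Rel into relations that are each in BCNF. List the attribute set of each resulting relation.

Candidate keys of the original relation: {A}, {B}.
{A, B, C, D}: {C} determines {C, D} here but is not a superkey — split on C --> D, giving {C, D} and {A, B, C}.
{C, D}: every determinant is a superkey — BCNF.
{A, B, C}: every determinant is a superkey — BCNF.

{A, B, C}; {C, D}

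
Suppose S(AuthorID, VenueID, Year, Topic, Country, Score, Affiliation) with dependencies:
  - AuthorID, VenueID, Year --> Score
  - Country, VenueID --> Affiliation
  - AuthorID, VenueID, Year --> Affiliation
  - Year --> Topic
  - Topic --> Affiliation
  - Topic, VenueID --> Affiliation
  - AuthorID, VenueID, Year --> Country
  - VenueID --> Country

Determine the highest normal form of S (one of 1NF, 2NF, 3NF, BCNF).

Candidate key: {AuthorID, VenueID, Year}. Prime attributes: {AuthorID, VenueID, Year}.
For Country, VenueID --> Affiliation we have {Country, VenueID}⁺ = {Affiliation, Country, VenueID}; {Country, VenueID} is not a superkey, so BCNF fails.
Because {Affiliation} is non-prime and the left side of Country, VenueID --> Affiliation is not a superkey, the relation is not in 3NF.
The proper key subset {VenueID} of {AuthorID, VenueID, Year} determines non-prime {Affiliation, Country}, so the relation is not even in 2NF.

1NF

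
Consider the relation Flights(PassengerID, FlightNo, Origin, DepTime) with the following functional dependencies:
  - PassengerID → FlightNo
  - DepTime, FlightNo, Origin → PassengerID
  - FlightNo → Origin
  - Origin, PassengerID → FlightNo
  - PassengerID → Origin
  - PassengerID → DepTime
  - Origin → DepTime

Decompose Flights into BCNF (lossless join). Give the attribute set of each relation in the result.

{DepTime, Origin}; {FlightNo, Origin, PassengerID}

Candidate keys of the original relation: {FlightNo}, {PassengerID}.
{DepTime, FlightNo, Origin, PassengerID}: {Origin} determines {DepTime, Origin} here but is not a superkey — split on Origin → DepTime, giving {DepTime, Origin} and {FlightNo, Origin, PassengerID}.
{DepTime, Origin}: every determinant is a superkey — BCNF.
{FlightNo, Origin, PassengerID}: every determinant is a superkey — BCNF.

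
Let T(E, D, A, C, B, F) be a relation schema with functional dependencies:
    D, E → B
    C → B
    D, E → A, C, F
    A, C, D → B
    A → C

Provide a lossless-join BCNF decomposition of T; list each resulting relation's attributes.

Candidate key of the original relation: {D, E}.
In {A, B, C, D, E, F}, {C} is not a superkey ({C}⁺ restricted to this set is {B, C}), so split on C → B into {B, C} and {A, C, D, E, F}.
{B, C} has no BCNF violation.
In {A, C, D, E, F}, {A} is not a superkey ({A}⁺ restricted to this set is {A, C}), so split on A → C into {A, C} and {A, D, E, F}.
{A, C} has no BCNF violation.
{A, D, E, F} has no BCNF violation.

{A, C}; {A, D, E, F}; {B, C}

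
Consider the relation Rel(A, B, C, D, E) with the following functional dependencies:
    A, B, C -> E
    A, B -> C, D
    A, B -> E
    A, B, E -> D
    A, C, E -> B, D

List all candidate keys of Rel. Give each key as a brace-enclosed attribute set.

Attributes never on any right-hand side: {A} — every candidate key must contain it.
{A, B}⁺ = {A, B, C, D, E}, which is every attribute, so {A, B} is a candidate key.
{A, C, E}⁺ = {A, B, C, D, E}, which is every attribute, so {A, C, E} is a candidate key.
No proper subset of any of these is a key, and no other minimal superkey exists.

{A, B}, {A, C, E}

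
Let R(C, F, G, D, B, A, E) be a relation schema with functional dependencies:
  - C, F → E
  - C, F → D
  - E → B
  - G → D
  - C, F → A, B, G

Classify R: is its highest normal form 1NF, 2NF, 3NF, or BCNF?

2NF

Candidate key: {C, F}. Prime attributes: {C, F}.
For E → B we have {E}⁺ = {B, E}; {E} is not a superkey, so BCNF fails.
Because {B} is non-prime and the left side of E → B is not a superkey, the relation is not in 3NF.
No non-prime attribute depends on a proper subset of any candidate key, so 2NF holds.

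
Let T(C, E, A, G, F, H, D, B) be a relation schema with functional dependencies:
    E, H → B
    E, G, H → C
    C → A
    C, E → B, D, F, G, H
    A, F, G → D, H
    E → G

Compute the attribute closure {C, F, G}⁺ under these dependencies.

Start with {C, F, G}.
C → A applies; add {A} → now {A, C, F, G}.
A, F, G → D, H applies; add {D, H} → now {A, C, D, F, G, H}.
No further FD applies.

{A, C, D, F, G, H}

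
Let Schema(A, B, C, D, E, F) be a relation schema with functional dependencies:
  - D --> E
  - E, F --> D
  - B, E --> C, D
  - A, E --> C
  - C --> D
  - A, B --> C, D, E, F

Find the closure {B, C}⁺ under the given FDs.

{B, C, D, E}

Start with {B, C}.
C --> D applies; add {D} → now {B, C, D}.
D --> E applies; add {E} → now {B, C, D, E}.
No further FD applies.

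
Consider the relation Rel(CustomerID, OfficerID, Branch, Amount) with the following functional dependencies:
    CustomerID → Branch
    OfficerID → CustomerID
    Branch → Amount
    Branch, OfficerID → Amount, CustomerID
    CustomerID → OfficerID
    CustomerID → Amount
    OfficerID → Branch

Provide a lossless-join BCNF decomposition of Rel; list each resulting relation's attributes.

Candidate keys of the original relation: {CustomerID}, {OfficerID}.
{Amount, Branch, CustomerID, OfficerID}: {Branch} determines {Amount, Branch} here but is not a superkey — split on Branch → Amount, giving {Amount, Branch} and {Branch, CustomerID, OfficerID}.
{Amount, Branch}: every determinant is a superkey — BCNF.
{Branch, CustomerID, OfficerID}: every determinant is a superkey — BCNF.

{Amount, Branch}; {Branch, CustomerID, OfficerID}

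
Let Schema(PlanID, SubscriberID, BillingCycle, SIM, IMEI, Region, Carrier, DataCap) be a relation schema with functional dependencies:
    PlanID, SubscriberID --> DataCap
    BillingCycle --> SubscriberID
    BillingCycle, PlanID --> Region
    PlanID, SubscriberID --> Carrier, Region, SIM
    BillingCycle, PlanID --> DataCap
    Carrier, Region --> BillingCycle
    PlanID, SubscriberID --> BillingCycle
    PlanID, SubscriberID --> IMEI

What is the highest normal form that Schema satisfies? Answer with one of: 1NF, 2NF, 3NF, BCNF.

3NF

Candidate keys: {BillingCycle, PlanID}, {Carrier, PlanID, Region}, {PlanID, SubscriberID}. Prime attributes: {BillingCycle, Carrier, PlanID, Region, SubscriberID}.
BillingCycle --> SubscriberID: {BillingCycle}⁺ = {BillingCycle, SubscriberID}, which is not all of the attributes, so the left side is not a superkey — BCNF is violated.
Its right-hand attributes {SubscriberID} are all prime, as are those of every other non-superkey FD — the relation is in 3NF.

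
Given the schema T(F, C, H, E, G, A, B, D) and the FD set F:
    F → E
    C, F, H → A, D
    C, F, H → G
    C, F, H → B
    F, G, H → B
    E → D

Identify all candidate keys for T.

{C, F, H} never appear on the right of any FD, so every key must include all of them.
{C, F, H}⁺ = {A, B, C, D, E, F, G, H}, which is every attribute, so {C, F, H} is a candidate key.
Every other attribute set either contains this one or has a smaller closure.

{C, F, H}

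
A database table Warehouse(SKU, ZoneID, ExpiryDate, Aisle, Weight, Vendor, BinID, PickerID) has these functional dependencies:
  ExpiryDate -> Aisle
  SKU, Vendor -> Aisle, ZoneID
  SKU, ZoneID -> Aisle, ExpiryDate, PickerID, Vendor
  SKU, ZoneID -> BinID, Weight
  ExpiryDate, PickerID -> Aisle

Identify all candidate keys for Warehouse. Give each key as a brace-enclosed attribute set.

{SKU} never appears on the right of any FD, so every key must include it.
{SKU, Vendor}⁺ = {Aisle, BinID, ExpiryDate, PickerID, SKU, Vendor, Weight, ZoneID}, which is every attribute, so {SKU, Vendor} is a candidate key.
{SKU, ZoneID}⁺ = {Aisle, BinID, ExpiryDate, PickerID, SKU, Vendor, Weight, ZoneID}, which is every attribute, so {SKU, ZoneID} is a candidate key.
These are minimal and exhaustive — every other superkey contains one of them.

{SKU, Vendor}, {SKU, ZoneID}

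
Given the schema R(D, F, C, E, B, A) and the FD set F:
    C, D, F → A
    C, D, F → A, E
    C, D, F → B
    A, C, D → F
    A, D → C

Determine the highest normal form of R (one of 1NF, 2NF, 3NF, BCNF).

Candidate keys: {A, D}, {C, D, F}. Prime attributes: {A, C, D, F}.
Each dependency's left side is a superkey — BCNF holds.

BCNF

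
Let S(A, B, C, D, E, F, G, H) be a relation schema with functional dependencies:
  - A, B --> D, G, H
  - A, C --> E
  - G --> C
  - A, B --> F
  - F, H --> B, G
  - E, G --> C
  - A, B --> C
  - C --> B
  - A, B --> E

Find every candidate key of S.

{A} never appears on the right of any FD, so every key must include it.
{A, B}⁺ = {A, B, C, D, E, F, G, H} — all of the relation — so {A, B} is a candidate key.
{A, C}⁺ = {A, B, C, D, E, F, G, H} — all of the relation — so {A, C} is a candidate key.
{A, G}⁺ = {A, B, C, D, E, F, G, H} — all of the relation — so {A, G} is a candidate key.
{A, F, H}⁺ = {A, B, C, D, E, F, G, H} — all of the relation — so {A, F, H} is a candidate key.
No proper subset of any of these is a key, and no other minimal superkey exists.

{A, B}, {A, C}, {A, F, H}, {A, G}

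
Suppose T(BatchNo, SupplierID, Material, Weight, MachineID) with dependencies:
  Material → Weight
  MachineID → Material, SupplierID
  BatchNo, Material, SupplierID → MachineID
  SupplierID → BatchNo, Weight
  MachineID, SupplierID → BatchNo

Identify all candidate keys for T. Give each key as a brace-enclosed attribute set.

{MachineID}, {Material, SupplierID}

Closure of {MachineID} is {BatchNo, MachineID, Material, SupplierID, Weight}, the whole schema; {MachineID} is a candidate key.
Closure of {Material, SupplierID} is {BatchNo, MachineID, Material, SupplierID, Weight}, the whole schema; {Material, SupplierID} is a candidate key.
These are minimal and exhaustive — every other superkey contains one of them.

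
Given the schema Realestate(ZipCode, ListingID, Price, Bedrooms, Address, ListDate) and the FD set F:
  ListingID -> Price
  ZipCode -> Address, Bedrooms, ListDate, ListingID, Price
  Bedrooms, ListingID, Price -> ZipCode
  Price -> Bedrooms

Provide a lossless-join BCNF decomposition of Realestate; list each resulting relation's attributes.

Candidate keys of the original relation: {ListingID}, {ZipCode}.
In {Address, Bedrooms, ListDate, ListingID, Price, ZipCode}, {Price} is not a superkey ({Price}⁺ restricted to this set is {Bedrooms, Price}), so split on Price -> Bedrooms into {Bedrooms, Price} and {Address, ListDate, ListingID, Price, ZipCode}.
{Bedrooms, Price} has no BCNF violation.
{Address, ListDate, ListingID, Price, ZipCode} has no BCNF violation.

{Address, ListDate, ListingID, Price, ZipCode}; {Bedrooms, Price}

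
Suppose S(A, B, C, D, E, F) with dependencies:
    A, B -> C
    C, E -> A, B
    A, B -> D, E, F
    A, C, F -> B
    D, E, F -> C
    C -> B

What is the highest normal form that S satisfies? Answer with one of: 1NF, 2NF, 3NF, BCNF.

Candidate keys: {A, B}, {A, C}, {C, E}, {D, E, F}. Prime attributes: {A, B, C, D, E, F}.
For C -> B we have {C}⁺ = {B, C}; {C} is not a superkey, so BCNF fails.
Its right-hand attributes {B} are all prime, as are those of every other non-superkey FD — the relation is in 3NF.

3NF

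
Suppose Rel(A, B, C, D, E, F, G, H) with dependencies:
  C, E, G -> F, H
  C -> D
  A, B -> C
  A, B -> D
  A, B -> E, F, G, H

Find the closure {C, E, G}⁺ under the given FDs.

Start with {C, E, G}.
C, E, G -> F, H applies; add {F, H} → now {C, E, F, G, H}.
C -> D applies; add {D} → now {C, D, E, F, G, H}.
No further FD applies.

{C, D, E, F, G, H}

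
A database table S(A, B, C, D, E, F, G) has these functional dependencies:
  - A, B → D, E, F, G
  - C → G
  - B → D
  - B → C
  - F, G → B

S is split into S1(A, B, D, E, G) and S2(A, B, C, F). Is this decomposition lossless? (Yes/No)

Yes

Common attributes: {A, B}; their closure is {A, B, C, D, E, F, G}.
Since S1 ⊆ {A, B, C, D, E, F, G}, the intersection is a superkey of S1; the decomposition is lossless.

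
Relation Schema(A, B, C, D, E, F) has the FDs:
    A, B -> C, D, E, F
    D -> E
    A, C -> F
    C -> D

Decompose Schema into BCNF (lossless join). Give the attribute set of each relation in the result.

{A, B, C}; {A, C, F}; {C, D}; {D, E}

Candidate key of the original relation: {A, B}.
{A, B, C, D, E, F}: {D} determines {D, E} here but is not a superkey — split on D -> E, giving {D, E} and {A, B, C, D, F}.
{D, E}: every determinant is a superkey — BCNF.
{A, B, C, D, F}: {A, C} determines {A, C, D, F} here but is not a superkey — split on A, C -> D, F, giving {A, C, D, F} and {A, B, C}.
{A, C, D, F}: {C} determines {C, D} here but is not a superkey — split on C -> D, giving {C, D} and {A, C, F}.
{C, D}: every determinant is a superkey — BCNF.
{A, C, F}: every determinant is a superkey — BCNF.
{A, B, C}: every determinant is a superkey — BCNF.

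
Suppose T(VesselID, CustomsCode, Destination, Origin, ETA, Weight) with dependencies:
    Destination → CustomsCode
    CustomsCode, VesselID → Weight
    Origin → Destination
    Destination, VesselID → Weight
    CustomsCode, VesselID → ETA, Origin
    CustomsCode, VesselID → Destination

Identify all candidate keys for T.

Attributes never on any right-hand side: {VesselID} — every candidate key must contain it.
Closure of {CustomsCode, VesselID} is {CustomsCode, Destination, ETA, Origin, VesselID, Weight}, the whole schema; {CustomsCode, VesselID} is a candidate key.
Closure of {Destination, VesselID} is {CustomsCode, Destination, ETA, Origin, VesselID, Weight}, the whole schema; {Destination, VesselID} is a candidate key.
Closure of {Origin, VesselID} is {CustomsCode, Destination, ETA, Origin, VesselID, Weight}, the whole schema; {Origin, VesselID} is a candidate key.
These are minimal and exhaustive — every other superkey contains one of them.

{CustomsCode, VesselID}, {Destination, VesselID}, {Origin, VesselID}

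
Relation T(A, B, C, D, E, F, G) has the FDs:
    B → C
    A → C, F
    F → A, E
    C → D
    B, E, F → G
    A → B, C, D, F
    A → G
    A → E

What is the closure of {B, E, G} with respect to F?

{B, C, D, E, G}

Start with {B, E, G}.
B → C applies; add {C} → now {B, C, E, G}.
C → D applies; add {D} → now {B, C, D, E, G}.
No further FD applies.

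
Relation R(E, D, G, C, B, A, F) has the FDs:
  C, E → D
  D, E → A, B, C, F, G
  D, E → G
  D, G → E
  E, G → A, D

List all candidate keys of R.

{C, E}⁺ = {A, B, C, D, E, F, G}, which is every attribute, so {C, E} is a candidate key.
{D, E}⁺ = {A, B, C, D, E, F, G}, which is every attribute, so {D, E} is a candidate key.
{D, G}⁺ = {A, B, C, D, E, F, G}, which is every attribute, so {D, G} is a candidate key.
{E, G}⁺ = {A, B, C, D, E, F, G}, which is every attribute, so {E, G} is a candidate key.
No proper subset of any of these is a key, and no other minimal superkey exists.

{C, E}, {D, E}, {D, G}, {E, G}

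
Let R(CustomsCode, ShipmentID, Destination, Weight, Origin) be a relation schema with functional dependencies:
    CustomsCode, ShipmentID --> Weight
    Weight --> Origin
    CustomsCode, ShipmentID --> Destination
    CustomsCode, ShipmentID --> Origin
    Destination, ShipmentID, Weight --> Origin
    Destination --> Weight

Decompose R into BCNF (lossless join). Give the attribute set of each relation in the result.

Candidate key of the original relation: {CustomsCode, ShipmentID}.
{CustomsCode, Destination, Origin, ShipmentID, Weight}: {Weight} determines {Origin, Weight} here but is not a superkey — split on Weight --> Origin, giving {Origin, Weight} and {CustomsCode, Destination, ShipmentID, Weight}.
{Origin, Weight} is in BCNF.
{CustomsCode, Destination, ShipmentID, Weight}: {Destination} determines {Destination, Weight} here but is not a superkey — split on Destination --> Weight, giving {Destination, Weight} and {CustomsCode, Destination, ShipmentID}.
{Destination, Weight} is in BCNF.
{CustomsCode, Destination, ShipmentID} is in BCNF.

{CustomsCode, Destination, ShipmentID}; {Destination, Weight}; {Origin, Weight}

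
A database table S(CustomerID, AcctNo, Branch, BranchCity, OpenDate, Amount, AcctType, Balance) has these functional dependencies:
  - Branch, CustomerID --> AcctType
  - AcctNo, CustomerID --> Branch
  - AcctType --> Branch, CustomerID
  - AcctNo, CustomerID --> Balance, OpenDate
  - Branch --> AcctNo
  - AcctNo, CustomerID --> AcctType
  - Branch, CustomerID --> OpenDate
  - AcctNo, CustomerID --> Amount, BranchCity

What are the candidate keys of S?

{AcctType} is a candidate key since {AcctType}⁺ = {AcctNo, AcctType, Amount, Balance, Branch, BranchCity, CustomerID, OpenDate} covers every attribute.
{AcctNo, CustomerID} is a candidate key since {AcctNo, CustomerID}⁺ = {AcctNo, AcctType, Amount, Balance, Branch, BranchCity, CustomerID, OpenDate} covers every attribute.
{Branch, CustomerID} is a candidate key since {Branch, CustomerID}⁺ = {AcctNo, AcctType, Amount, Balance, Branch, BranchCity, CustomerID, OpenDate} covers every attribute.
These are minimal and exhaustive — every other superkey contains one of them.

{AcctNo, CustomerID}, {AcctType}, {Branch, CustomerID}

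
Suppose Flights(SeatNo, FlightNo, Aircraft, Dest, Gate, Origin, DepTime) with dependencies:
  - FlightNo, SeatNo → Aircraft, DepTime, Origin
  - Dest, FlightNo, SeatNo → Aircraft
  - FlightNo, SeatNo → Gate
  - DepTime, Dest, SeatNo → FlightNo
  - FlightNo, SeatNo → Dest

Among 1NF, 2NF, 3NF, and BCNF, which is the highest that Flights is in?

BCNF

Candidate keys: {DepTime, Dest, SeatNo}, {FlightNo, SeatNo}. Prime attributes: {DepTime, Dest, FlightNo, SeatNo}.
Each dependency's left side is a superkey — BCNF holds.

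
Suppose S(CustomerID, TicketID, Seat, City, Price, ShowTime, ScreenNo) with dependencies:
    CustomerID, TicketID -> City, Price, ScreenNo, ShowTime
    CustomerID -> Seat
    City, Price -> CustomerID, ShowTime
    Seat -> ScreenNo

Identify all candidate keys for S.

No FD produces {TicketID}, so it must be in every candidate key.
{CustomerID, TicketID}⁺ = {City, CustomerID, Price, ScreenNo, Seat, ShowTime, TicketID} — all of the relation — so {CustomerID, TicketID} is a candidate key.
{City, Price, TicketID}⁺ = {City, CustomerID, Price, ScreenNo, Seat, ShowTime, TicketID} — all of the relation — so {City, Price, TicketID} is a candidate key.
Any other superkey properly contains one of these, so there are no further candidate keys.

{City, Price, TicketID}, {CustomerID, TicketID}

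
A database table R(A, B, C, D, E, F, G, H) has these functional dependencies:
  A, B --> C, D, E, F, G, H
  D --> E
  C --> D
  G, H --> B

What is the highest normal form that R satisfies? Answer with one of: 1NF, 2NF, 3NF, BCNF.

2NF

Candidate keys: {A, B}, {A, G, H}. Prime attributes: {A, B, G, H}.
D --> E breaks BCNF: {D}⁺ = {D, E}, so {D} is not a superkey.
D --> E has non-prime {E} on the right and a non-superkey on the left, so 3NF fails.
Checking every proper subset of each key, none determines a non-prime attribute — 2NF is satisfied.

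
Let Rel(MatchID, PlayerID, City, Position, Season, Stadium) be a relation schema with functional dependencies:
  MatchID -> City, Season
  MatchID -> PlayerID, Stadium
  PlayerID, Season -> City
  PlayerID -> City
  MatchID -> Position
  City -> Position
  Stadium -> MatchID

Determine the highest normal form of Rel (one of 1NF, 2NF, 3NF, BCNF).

2NF

Candidate keys: {MatchID}, {Stadium}. Prime attributes: {MatchID, Stadium}.
PlayerID, Season -> City breaks BCNF: {PlayerID, Season}⁺ = {City, PlayerID, Position, Season}, so {PlayerID, Season} is not a superkey.
PlayerID, Season -> City determines the non-prime attribute {City} from a non-superkey — 3NF is violated.
Every candidate key is a single attribute, so no partial dependency is possible; 2NF holds.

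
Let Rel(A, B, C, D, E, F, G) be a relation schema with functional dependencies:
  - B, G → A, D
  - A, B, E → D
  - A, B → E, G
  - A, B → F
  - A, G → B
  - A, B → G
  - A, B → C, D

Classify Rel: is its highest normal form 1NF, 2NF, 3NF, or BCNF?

Candidate keys: {A, B}, {A, G}, {B, G}. Prime attributes: {A, B, G}.
Every FD has a superkey on the left, so the relation is in BCNF.

BCNF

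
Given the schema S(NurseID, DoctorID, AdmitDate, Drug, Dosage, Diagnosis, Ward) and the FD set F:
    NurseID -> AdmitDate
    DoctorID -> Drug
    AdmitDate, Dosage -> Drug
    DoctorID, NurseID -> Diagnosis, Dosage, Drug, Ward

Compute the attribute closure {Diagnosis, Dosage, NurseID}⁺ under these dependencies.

Start with {Diagnosis, Dosage, NurseID}.
NurseID -> AdmitDate applies; add {AdmitDate} → now {AdmitDate, Diagnosis, Dosage, NurseID}.
AdmitDate, Dosage -> Drug applies; add {Drug} → now {AdmitDate, Diagnosis, Dosage, Drug, NurseID}.
No further FD applies.

{AdmitDate, Diagnosis, Dosage, Drug, NurseID}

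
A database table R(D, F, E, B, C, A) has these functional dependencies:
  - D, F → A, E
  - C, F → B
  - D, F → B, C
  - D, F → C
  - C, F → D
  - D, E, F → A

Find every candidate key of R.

{C, F}, {D, F}

{F} never appears on the right of any FD, so every key must include it.
Closure of {C, F} is {A, B, C, D, E, F}, the whole schema; {C, F} is a candidate key.
Closure of {D, F} is {A, B, C, D, E, F}, the whole schema; {D, F} is a candidate key.
These are minimal and exhaustive — every other superkey contains one of them.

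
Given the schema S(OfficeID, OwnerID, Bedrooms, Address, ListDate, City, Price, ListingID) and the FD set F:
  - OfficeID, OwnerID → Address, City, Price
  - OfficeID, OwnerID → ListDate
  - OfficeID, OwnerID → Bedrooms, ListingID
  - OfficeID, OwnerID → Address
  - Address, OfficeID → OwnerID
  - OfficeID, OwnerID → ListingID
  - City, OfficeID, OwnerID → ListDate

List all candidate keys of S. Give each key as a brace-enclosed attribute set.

No FD produces {OfficeID}, so it must be in every candidate key.
Closure of {Address, OfficeID} is {Address, Bedrooms, City, ListDate, ListingID, OfficeID, OwnerID, Price}, the whole schema; {Address, OfficeID} is a candidate key.
Closure of {OfficeID, OwnerID} is {Address, Bedrooms, City, ListDate, ListingID, OfficeID, OwnerID, Price}, the whole schema; {OfficeID, OwnerID} is a candidate key.
No proper subset of any of these is a key, and no other minimal superkey exists.

{Address, OfficeID}, {OfficeID, OwnerID}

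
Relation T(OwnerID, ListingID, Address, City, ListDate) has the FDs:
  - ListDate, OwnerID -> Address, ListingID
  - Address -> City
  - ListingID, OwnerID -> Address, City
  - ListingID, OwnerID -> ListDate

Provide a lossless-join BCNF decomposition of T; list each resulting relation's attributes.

{Address, City}; {Address, ListDate, ListingID, OwnerID}

Candidate keys of the original relation: {ListDate, OwnerID}, {ListingID, OwnerID}.
In {Address, City, ListDate, ListingID, OwnerID}, {Address} is not a superkey ({Address}⁺ restricted to this set is {Address, City}), so split on Address -> City into {Address, City} and {Address, ListDate, ListingID, OwnerID}.
{Address, City} has no BCNF violation.
{Address, ListDate, ListingID, OwnerID} has no BCNF violation.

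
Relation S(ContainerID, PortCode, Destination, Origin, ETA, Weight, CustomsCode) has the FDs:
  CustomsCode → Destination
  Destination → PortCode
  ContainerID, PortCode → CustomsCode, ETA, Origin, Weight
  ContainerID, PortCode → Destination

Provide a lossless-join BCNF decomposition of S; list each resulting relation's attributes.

Candidate keys of the original relation: {ContainerID, CustomsCode}, {ContainerID, Destination}, {ContainerID, PortCode}.
{ContainerID, CustomsCode, Destination, ETA, Origin, PortCode, Weight}: {CustomsCode} determines {CustomsCode, Destination, PortCode} here but is not a superkey — split on CustomsCode → Destination, PortCode, giving {CustomsCode, Destination, PortCode} and {ContainerID, CustomsCode, ETA, Origin, Weight}.
{CustomsCode, Destination, PortCode}: {Destination} determines {Destination, PortCode} here but is not a superkey — split on Destination → PortCode, giving {Destination, PortCode} and {CustomsCode, Destination}.
{Destination, PortCode}: every determinant is a superkey — BCNF.
{CustomsCode, Destination}: every determinant is a superkey — BCNF.
{ContainerID, CustomsCode, ETA, Origin, Weight}: every determinant is a superkey — BCNF.

{ContainerID, CustomsCode, ETA, Origin, Weight}; {CustomsCode, Destination}; {Destination, PortCode}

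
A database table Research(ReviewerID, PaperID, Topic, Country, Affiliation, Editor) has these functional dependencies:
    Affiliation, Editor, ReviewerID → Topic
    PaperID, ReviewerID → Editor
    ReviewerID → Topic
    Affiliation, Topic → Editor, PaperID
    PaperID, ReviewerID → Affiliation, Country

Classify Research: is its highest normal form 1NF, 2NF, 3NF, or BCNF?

1NF

Candidate keys: {Affiliation, ReviewerID}, {PaperID, ReviewerID}. Prime attributes: {Affiliation, PaperID, ReviewerID}.
ReviewerID → Topic breaks BCNF: {ReviewerID}⁺ = {ReviewerID, Topic}, so {ReviewerID} is not a superkey.
Because {Topic} is non-prime and the left side of ReviewerID → Topic is not a superkey, the relation is not in 3NF.
Since {ReviewerID} ⊂ {Affiliation, ReviewerID} and {ReviewerID}⁺ ⊇ {Topic} with {Topic} non-prime, there is a partial dependency; 2NF fails.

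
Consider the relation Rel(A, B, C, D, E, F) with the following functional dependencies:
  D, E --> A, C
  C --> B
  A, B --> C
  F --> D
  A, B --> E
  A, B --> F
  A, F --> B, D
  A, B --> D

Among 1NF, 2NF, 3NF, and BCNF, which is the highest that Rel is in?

3NF

Candidate keys: {A, B}, {A, C}, {A, F}, {D, E}, {E, F}. Prime attributes: {A, B, C, D, E, F}.
C --> B breaks BCNF: {C}⁺ = {B, C}, so {C} is not a superkey.
Its right-hand attributes {B} are all prime, as are those of every other non-superkey FD — the relation is in 3NF.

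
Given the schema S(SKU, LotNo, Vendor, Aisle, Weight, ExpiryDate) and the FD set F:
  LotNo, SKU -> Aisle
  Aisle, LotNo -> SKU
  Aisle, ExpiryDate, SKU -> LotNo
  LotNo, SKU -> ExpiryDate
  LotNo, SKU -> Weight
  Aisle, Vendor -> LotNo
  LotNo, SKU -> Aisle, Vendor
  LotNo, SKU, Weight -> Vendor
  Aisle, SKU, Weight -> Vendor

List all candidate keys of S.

Closure of {Aisle, LotNo} is {Aisle, ExpiryDate, LotNo, SKU, Vendor, Weight}, the whole schema; {Aisle, LotNo} is a candidate key.
Closure of {Aisle, Vendor} is {Aisle, ExpiryDate, LotNo, SKU, Vendor, Weight}, the whole schema; {Aisle, Vendor} is a candidate key.
Closure of {LotNo, SKU} is {Aisle, ExpiryDate, LotNo, SKU, Vendor, Weight}, the whole schema; {LotNo, SKU} is a candidate key.
Closure of {Aisle, ExpiryDate, SKU} is {Aisle, ExpiryDate, LotNo, SKU, Vendor, Weight}, the whole schema; {Aisle, ExpiryDate, SKU} is a candidate key.
Closure of {Aisle, SKU, Weight} is {Aisle, ExpiryDate, LotNo, SKU, Vendor, Weight}, the whole schema; {Aisle, SKU, Weight} is a candidate key.
These are minimal and exhaustive — every other superkey contains one of them.

{Aisle, ExpiryDate, SKU}, {Aisle, LotNo}, {Aisle, SKU, Weight}, {Aisle, Vendor}, {LotNo, SKU}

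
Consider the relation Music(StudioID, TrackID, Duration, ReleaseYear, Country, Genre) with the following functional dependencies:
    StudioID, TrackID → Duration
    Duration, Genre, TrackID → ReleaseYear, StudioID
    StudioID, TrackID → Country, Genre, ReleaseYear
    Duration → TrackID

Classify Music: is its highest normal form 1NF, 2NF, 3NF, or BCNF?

3NF

Candidate keys: {Duration, Genre}, {Duration, StudioID}, {StudioID, TrackID}. Prime attributes: {Duration, Genre, StudioID, TrackID}.
For Duration → TrackID we have {Duration}⁺ = {Duration, TrackID}; {Duration} is not a superkey, so BCNF fails.
But every attribute on its right side ({TrackID}) is prime, and the same holds for every other non-superkey FD, so 3NF still holds.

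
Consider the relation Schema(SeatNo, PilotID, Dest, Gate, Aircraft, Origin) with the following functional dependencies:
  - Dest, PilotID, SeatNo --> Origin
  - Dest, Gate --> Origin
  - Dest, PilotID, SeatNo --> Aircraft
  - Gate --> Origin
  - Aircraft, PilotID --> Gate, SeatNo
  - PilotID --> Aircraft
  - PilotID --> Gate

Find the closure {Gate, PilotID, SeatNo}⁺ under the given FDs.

Start with {Gate, PilotID, SeatNo}.
Gate --> Origin applies; add {Origin} → now {Gate, Origin, PilotID, SeatNo}.
PilotID --> Aircraft applies; add {Aircraft} → now {Aircraft, Gate, Origin, PilotID, SeatNo}.
No further FD applies.

{Aircraft, Gate, Origin, PilotID, SeatNo}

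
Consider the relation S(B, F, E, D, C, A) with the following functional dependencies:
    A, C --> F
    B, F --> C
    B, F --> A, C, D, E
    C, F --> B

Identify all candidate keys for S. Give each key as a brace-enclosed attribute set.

{A, C} is a candidate key since {A, C}⁺ = {A, B, C, D, E, F} covers every attribute.
{B, F} is a candidate key since {B, F}⁺ = {A, B, C, D, E, F} covers every attribute.
{C, F} is a candidate key since {C, F}⁺ = {A, B, C, D, E, F} covers every attribute.
Any other superkey properly contains one of these, so there are no further candidate keys.

{A, C}, {B, F}, {C, F}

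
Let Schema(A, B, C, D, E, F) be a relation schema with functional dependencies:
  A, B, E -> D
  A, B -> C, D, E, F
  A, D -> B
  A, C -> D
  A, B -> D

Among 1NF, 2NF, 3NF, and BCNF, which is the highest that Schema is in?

Candidate keys: {A, B}, {A, C}, {A, D}. Prime attributes: {A, B, C, D}.
Each dependency's left side is a superkey — BCNF holds.

BCNF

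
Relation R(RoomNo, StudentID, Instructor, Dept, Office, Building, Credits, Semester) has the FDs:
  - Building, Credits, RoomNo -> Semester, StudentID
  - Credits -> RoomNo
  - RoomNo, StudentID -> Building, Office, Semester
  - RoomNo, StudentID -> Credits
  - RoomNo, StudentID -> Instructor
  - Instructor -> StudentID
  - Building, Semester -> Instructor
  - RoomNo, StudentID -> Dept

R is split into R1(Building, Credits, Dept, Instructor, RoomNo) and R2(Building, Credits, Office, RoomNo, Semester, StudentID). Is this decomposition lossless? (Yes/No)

Yes

Common attributes: {Building, Credits, RoomNo}; their closure is {Building, Credits, Dept, Instructor, Office, RoomNo, Semester, StudentID}.
R1 is contained in that closure, so R1 ∩ R2 -> R1 holds and the join is lossless.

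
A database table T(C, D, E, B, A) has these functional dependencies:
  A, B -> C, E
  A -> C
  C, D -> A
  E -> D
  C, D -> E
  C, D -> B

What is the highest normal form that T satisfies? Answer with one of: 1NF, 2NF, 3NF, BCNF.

3NF

Candidate keys: {A, B}, {A, D}, {A, E}, {C, D}, {C, E}. Prime attributes: {A, B, C, D, E}.
A -> C: {A}⁺ = {A, C}, which is not all of the attributes, so the left side is not a superkey — BCNF is violated.
But every attribute on its right side ({C}) is prime, and the same holds for every other non-superkey FD, so 3NF still holds.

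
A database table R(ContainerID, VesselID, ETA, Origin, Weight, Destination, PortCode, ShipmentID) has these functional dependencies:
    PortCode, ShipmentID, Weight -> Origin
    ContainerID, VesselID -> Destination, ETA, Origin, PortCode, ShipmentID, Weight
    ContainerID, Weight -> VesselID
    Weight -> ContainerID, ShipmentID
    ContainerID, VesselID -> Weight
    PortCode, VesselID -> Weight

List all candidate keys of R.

{Weight}⁺ = {ContainerID, Destination, ETA, Origin, PortCode, ShipmentID, VesselID, Weight}, which is every attribute, so {Weight} is a candidate key.
{ContainerID, VesselID}⁺ = {ContainerID, Destination, ETA, Origin, PortCode, ShipmentID, VesselID, Weight}, which is every attribute, so {ContainerID, VesselID} is a candidate key.
{PortCode, VesselID}⁺ = {ContainerID, Destination, ETA, Origin, PortCode, ShipmentID, VesselID, Weight}, which is every attribute, so {PortCode, VesselID} is a candidate key.
No proper subset of any of these is a key, and no other minimal superkey exists.

{ContainerID, VesselID}, {PortCode, VesselID}, {Weight}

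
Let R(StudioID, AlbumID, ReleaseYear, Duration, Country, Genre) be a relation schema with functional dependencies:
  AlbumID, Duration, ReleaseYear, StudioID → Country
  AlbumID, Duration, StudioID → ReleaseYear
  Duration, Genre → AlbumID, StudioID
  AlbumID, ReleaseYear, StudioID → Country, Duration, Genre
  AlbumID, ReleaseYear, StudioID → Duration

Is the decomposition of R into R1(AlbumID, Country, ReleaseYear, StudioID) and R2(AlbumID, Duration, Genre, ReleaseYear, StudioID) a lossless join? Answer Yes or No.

R1 ∩ R2 = {AlbumID, ReleaseYear, StudioID}; its closure under F is {AlbumID, Country, Duration, Genre, ReleaseYear, StudioID}.
This includes all of R1, so the common attributes are a superkey of R1 — the join is lossless.

Yes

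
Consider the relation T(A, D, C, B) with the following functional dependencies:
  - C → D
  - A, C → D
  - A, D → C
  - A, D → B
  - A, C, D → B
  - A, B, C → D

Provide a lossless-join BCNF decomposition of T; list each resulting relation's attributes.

Candidate keys of the original relation: {A, C}, {A, D}.
{A, B, C, D}: {C} determines {C, D} here but is not a superkey — split on C → D, giving {C, D} and {A, B, C}.
{C, D} is in BCNF.
{A, B, C} is in BCNF.

{A, B, C}; {C, D}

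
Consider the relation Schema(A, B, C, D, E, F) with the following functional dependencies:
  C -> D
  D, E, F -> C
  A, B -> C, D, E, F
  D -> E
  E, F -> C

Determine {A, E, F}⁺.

Start with {A, E, F}.
E, F -> C applies; add {C} → now {A, C, E, F}.
C -> D applies; add {D} → now {A, C, D, E, F}.
No further FD applies.

{A, C, D, E, F}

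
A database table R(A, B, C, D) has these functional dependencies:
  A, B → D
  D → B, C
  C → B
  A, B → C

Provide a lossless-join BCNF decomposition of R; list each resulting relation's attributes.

Candidate keys of the original relation: {A, B}, {A, C}, {A, D}.
Within {A, B, C, D}: {D}⁺ ∩ {A, B, C, D} = {B, C, D}, not the whole set, so D → B, C violates BCNF; decompose into {B, C, D} and {A, D}.
Within {B, C, D}: {C}⁺ ∩ {B, C, D} = {B, C}, not the whole set, so C → B violates BCNF; decompose into {B, C} and {C, D}.
{B, C} is in BCNF.
{C, D} is in BCNF.
{A, D} is in BCNF.

{A, D}; {B, C}; {C, D}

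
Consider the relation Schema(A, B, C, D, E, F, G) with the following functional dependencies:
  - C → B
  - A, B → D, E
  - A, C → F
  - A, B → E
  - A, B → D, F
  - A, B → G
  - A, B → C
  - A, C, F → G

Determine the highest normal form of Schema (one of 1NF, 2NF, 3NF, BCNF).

Candidate keys: {A, B}, {A, C}. Prime attributes: {A, B, C}.
C → B breaks BCNF: {C}⁺ = {B, C}, so {C} is not a superkey.
Since {B} ⊆ prime attributes and every other non-superkey FD also has a prime right side, the schema is in 3NF.

3NF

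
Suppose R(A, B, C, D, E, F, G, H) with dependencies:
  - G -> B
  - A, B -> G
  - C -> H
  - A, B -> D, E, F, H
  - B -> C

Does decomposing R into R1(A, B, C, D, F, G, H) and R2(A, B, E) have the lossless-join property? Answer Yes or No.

Yes

Common attributes: {A, B}; their closure is {A, B, C, D, E, F, G, H}.
Since R1 ⊆ {A, B, C, D, E, F, G, H}, the intersection is a superkey of R1; the decomposition is lossless.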